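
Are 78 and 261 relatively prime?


Euclidean algorithm:
261 = 3 * 78 + 27
78 = 2 * 27 + 24
27 = 1 * 24 + 3
24 = 8 * 3 + 0
GCD(78, 261) = 3

No, not coprime (GCD = 3)


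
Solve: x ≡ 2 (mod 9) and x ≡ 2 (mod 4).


M = 9*4 = 36
M1 = M/9 = 4, M2 = M/4 = 9
M1^(-1) mod 9 = 7, M2^(-1) mod 4 = 1
x = 2*4*7 + 2*9*1 = 74
74 mod 36 = 2
Check: 2 mod 9 = 2 ✓, 2 mod 4 = 2 ✓

x ≡ 2 (mod 36)


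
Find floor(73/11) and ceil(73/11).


73/11 = 6.6364
floor = 6
ceil = 7

floor = 6, ceil = 7


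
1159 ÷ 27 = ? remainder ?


1159 = 27 * 42 + 25
Check: 1134 + 25 = 1159

q = 42, r = 25


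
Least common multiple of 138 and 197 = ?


GCD(138, 197) = 1
LCM = 138*197/1 = 27186/1 = 27186

LCM = 27186


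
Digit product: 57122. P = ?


5 × 7 × 1 × 2 × 2 = 140


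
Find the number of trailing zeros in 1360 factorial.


floor(1360/5) = 272
floor(1360/25) = 54
floor(1360/125) = 10
floor(1360/625) = 2
Total = 338

338 trailing zeros


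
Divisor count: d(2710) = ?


2710 = 2^1 × 5^1 × 271^1
d(2710) = (1+1) × (1+1) × (1+1) = 8

8 divisors


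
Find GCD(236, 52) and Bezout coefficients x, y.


Tabular extended Euclidean (each row: r = 236*s + 52*t):
r=236, s=1, t=0
r=52, s=0, t=1
q=4: r=28, s=1, t=-4   [236*(1) + 52*(-4) = 28]
q=1: r=24, s=-1, t=5   [236*(-1) + 52*(5) = 24]
q=1: r=4, s=2, t=-9   [236*(2) + 52*(-9) = 4]
q=6: r=0, s=-13, t=59   [236*(-13) + 52*(59) = 0]
GCD = 4; from the row with r=4: x=2, y=-9
Check: 236*(2) + 52*(-9) = 472 - 468 = 4

GCD = 4, x = 2, y = -9


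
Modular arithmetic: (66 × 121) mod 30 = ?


66 × 121 = 7986
7986 mod 30 = 6


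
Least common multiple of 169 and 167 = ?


GCD(169, 167) = 1
LCM = 169*167/1 = 28223/1 = 28223

LCM = 28223


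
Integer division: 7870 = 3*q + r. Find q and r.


7870 = 3 * 2623 + 1
Check: 7869 + 1 = 7870

q = 2623, r = 1


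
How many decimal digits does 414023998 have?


414023998 has 9 digits in base 10
floor(log10(414023998)) + 1 = floor(8.6170) + 1 = 9

9 digits (base 10)


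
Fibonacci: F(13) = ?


Sequence: 1, 1, 2, 3, 5, 8, 13, 21, 34, 55, 89, 144, 233
F(13) = 233


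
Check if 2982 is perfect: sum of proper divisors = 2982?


Proper divisors of 2982: 1, 2, 3, 6, 7, 14, 21, 42, 71, 142, 213, 426, 497, 994, 1491
Sum = 1 + 2 + 3 + 6 + 7 + 14 + 21 + 42 + 71 + 142 + 213 + 426 + 497 + 994 + 1491 = 3930

No, 2982 is not perfect (3930 ≠ 2982)


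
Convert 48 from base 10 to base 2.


48 (base 10) = 48 (decimal)
48 (decimal) = 110000 (base 2)


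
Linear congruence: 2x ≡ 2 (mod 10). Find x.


GCD(2, 10) = 2 divides 2
Divide: 1x ≡ 1 (mod 5)
x ≡ 1 (mod 5)


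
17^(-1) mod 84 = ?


Use the extended Euclidean algorithm on (84, 17); each row r = 84*s + 17*t:
r=84, s=1, t=0
r=17, s=0, t=1
q=4: r=16, s=1, t=-4   [84*(1) + 17*(-4) = 16]
q=1: r=1, s=-1, t=5   [84*(-1) + 17*(5) = 1]
q=16: r=0, s=17, t=-84   [84*(17) + 17*(-84) = 0]
GCD = 1 with t = 5, so 17*(5) ≡ 1 (mod 84)
Inverse = 5 mod 84 = 5
Check: 17 * 5 = 85 ≡ 1 (mod 84)

17^(-1) ≡ 5 (mod 84)


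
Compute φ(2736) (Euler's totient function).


2736 = 2^4 × 3^2 × 19
Prime factors: 2, 3, 19
φ(2736) = 2736 × (1-1/2) × (1-1/3) × (1-1/19)
= 2736 × 1/2 × 2/3 × 18/19 = 864

φ(2736) = 864


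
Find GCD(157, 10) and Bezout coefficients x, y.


Tabular extended Euclidean (each row: r = 157*s + 10*t):
r=157, s=1, t=0
r=10, s=0, t=1
q=15: r=7, s=1, t=-15   [157*(1) + 10*(-15) = 7]
q=1: r=3, s=-1, t=16   [157*(-1) + 10*(16) = 3]
q=2: r=1, s=3, t=-47   [157*(3) + 10*(-47) = 1]
q=3: r=0, s=-10, t=157   [157*(-10) + 10*(157) = 0]
GCD = 1; from the row with r=1: x=3, y=-47
Check: 157*(3) + 10*(-47) = 471 - 470 = 1

GCD = 1, x = 3, y = -47


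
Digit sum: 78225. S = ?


7 + 8 + 2 + 2 + 5 = 24


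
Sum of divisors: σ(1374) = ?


Divisors of 1374: 1, 2, 3, 6, 229, 458, 687, 1374
Sum = 1 + 2 + 3 + 6 + 229 + 458 + 687 + 1374 = 2760

σ(1374) = 2760


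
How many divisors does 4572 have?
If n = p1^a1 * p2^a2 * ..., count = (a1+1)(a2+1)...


4572 = 2^2 × 3^2 × 127^1
d(4572) = (2+1) × (2+1) × (1+1) = 18

18 divisors


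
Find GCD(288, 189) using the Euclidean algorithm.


288 = 1 * 189 + 99
189 = 1 * 99 + 90
99 = 1 * 90 + 9
90 = 10 * 9 + 0
GCD = 9


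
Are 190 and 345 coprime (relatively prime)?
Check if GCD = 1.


Euclidean algorithm:
345 = 1 * 190 + 155
190 = 1 * 155 + 35
155 = 4 * 35 + 15
35 = 2 * 15 + 5
15 = 3 * 5 + 0
GCD(190, 345) = 5

No, not coprime (GCD = 5)


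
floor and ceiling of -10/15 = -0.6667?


-10/15 = -0.6667
floor = -1
ceil = 0

floor = -1, ceil = 0


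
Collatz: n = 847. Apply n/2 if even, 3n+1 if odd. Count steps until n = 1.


847 → 2542 → 1271 → 3814 → 1907 → 5722 → 2861 → 8584 → 4292 → 2146 → 1073 → 3220 → 1610 → 805 → 2416 → 1208 → 604 → 302 → 151 → 454 → 227 → 682 → 341 → 1024 → 512 → 256 → 128 → 64 → 32 → 16 → 8 → 4 → 2 → 1
Total steps = 33

33 steps


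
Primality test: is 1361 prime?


Check divisors up to sqrt(1361) = 36.8917
No divisors found.
1361 is prime.

Yes, 1361 is prime


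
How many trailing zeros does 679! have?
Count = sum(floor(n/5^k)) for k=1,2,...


floor(679/5) = 135
floor(679/25) = 27
floor(679/125) = 5
floor(679/625) = 1
Total = 168

168 trailing zeros


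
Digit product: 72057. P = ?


7 × 2 × 0 × 5 × 7 = 0


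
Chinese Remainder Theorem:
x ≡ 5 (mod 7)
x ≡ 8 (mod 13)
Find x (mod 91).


M = 7*13 = 91
M1 = M/7 = 13, M2 = M/13 = 7
M1^(-1) mod 7 = 6, M2^(-1) mod 13 = 2
x = 5*13*6 + 8*7*2 = 502
502 mod 91 = 47
Check: 47 mod 7 = 5 ✓, 47 mod 13 = 8 ✓

x ≡ 47 (mod 91)


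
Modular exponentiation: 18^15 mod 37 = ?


18^1 mod 37 = 18
18^2 mod 37 = 28
18^3 mod 37 = 23
18^4 mod 37 = 7
18^5 mod 37 = 15
18^6 mod 37 = 11
18^7 mod 37 = 13
18^8 mod 37 = 12
18^9 mod 37 = 31
18^10 mod 37 = 3
18^11 mod 37 = 17
18^12 mod 37 = 10
18^13 mod 37 = 32
18^14 mod 37 = 21
18^15 mod 37 = 8


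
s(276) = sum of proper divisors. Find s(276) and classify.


Proper divisors: 1, 2, 3, 4, 6, 12, 23, 46, 69, 92, 138
Sum = 1 + 2 + 3 + 4 + 6 + 12 + 23 + 46 + 69 + 92 + 138 = 396
396 > 276 → abundant

s(276) = 396 (abundant)


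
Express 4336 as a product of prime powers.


4336 / 2 = 2168
2168 / 2 = 1084
1084 / 2 = 542
542 / 2 = 271
271 / 271 = 1
4336 = 2^4 × 271


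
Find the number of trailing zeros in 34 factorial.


floor(34/5) = 6
floor(34/25) = 1
Total = 7

7 trailing zeros


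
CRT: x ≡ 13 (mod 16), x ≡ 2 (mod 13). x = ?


M = 16*13 = 208
M1 = M/16 = 13, M2 = M/13 = 16
M1^(-1) mod 16 = 5, M2^(-1) mod 13 = 9
x = 13*13*5 + 2*16*9 = 1133
1133 mod 208 = 93
Check: 93 mod 16 = 13 ✓, 93 mod 13 = 2 ✓

x ≡ 93 (mod 208)


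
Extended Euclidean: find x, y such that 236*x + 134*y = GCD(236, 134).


Tabular extended Euclidean (each row: r = 236*s + 134*t):
r=236, s=1, t=0
r=134, s=0, t=1
q=1: r=102, s=1, t=-1   [236*(1) + 134*(-1) = 102]
q=1: r=32, s=-1, t=2   [236*(-1) + 134*(2) = 32]
q=3: r=6, s=4, t=-7   [236*(4) + 134*(-7) = 6]
q=5: r=2, s=-21, t=37   [236*(-21) + 134*(37) = 2]
q=3: r=0, s=67, t=-118   [236*(67) + 134*(-118) = 0]
GCD = 2; from the row with r=2: x=-21, y=37
Check: 236*(-21) + 134*(37) = -4956 + 4958 = 2

GCD = 2, x = -21, y = 37


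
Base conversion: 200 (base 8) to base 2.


200 (base 8) = 128 (decimal)
128 (decimal) = 10000000 (base 2)


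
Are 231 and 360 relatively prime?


Euclidean algorithm:
360 = 1 * 231 + 129
231 = 1 * 129 + 102
129 = 1 * 102 + 27
102 = 3 * 27 + 21
27 = 1 * 21 + 6
21 = 3 * 6 + 3
6 = 2 * 3 + 0
GCD(231, 360) = 3

No, not coprime (GCD = 3)


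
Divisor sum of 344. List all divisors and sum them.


Divisors of 344: 1, 2, 4, 8, 43, 86, 172, 344
Sum = 1 + 2 + 4 + 8 + 43 + 86 + 172 + 344 = 660

σ(344) = 660


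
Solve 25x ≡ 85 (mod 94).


GCD(25, 94) = 1, unique solution
a^(-1) mod 94 = 79
x = 79 * 85 mod 94 = 41

x ≡ 41 (mod 94)


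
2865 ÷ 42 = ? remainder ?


2865 = 42 * 68 + 9
Check: 2856 + 9 = 2865

q = 68, r = 9


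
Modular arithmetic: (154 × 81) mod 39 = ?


154 × 81 = 12474
12474 mod 39 = 33


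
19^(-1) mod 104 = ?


Use the extended Euclidean algorithm on (104, 19); each row r = 104*s + 19*t:
r=104, s=1, t=0
r=19, s=0, t=1
q=5: r=9, s=1, t=-5   [104*(1) + 19*(-5) = 9]
q=2: r=1, s=-2, t=11   [104*(-2) + 19*(11) = 1]
q=9: r=0, s=19, t=-104   [104*(19) + 19*(-104) = 0]
GCD = 1 with t = 11, so 19*(11) ≡ 1 (mod 104)
Inverse = 11 mod 104 = 11
Check: 19 * 11 = 209 ≡ 1 (mod 104)

19^(-1) ≡ 11 (mod 104)


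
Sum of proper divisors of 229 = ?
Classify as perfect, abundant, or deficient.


Proper divisors: 1
Sum = 1 = 1
1 < 229 → deficient

s(229) = 1 (deficient)


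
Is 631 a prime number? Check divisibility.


Check divisors up to sqrt(631) = 25.1197
No divisors found.
631 is prime.

Yes, 631 is prime


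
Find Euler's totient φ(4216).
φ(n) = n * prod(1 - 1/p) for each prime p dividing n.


4216 = 2^3 × 17 × 31
Prime factors: 2, 17, 31
φ(4216) = 4216 × (1-1/2) × (1-1/17) × (1-1/31)
= 4216 × 1/2 × 16/17 × 30/31 = 1920

φ(4216) = 1920


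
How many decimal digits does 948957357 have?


948957357 has 9 digits in base 10
floor(log10(948957357)) + 1 = floor(8.9772) + 1 = 9

9 digits (base 10)


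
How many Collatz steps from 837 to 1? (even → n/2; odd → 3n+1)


837 → 2512 → 1256 → 628 → 314 → 157 → 472 → 236 → 118 → 59 → 178 → 89 → 268 → 134 → 67 → 202 → 101 → 304 → 152 → 76 → 38 → 19 → 58 → 29 → 88 → 44 → 22 → 11 → 34 → 17 → 52 → 26 → 13 → 40 → 20 → 10 → 5 → 16 → 8 → 4 → 2 → 1
Total steps = 41

41 steps


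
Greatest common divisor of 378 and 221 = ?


378 = 1 * 221 + 157
221 = 1 * 157 + 64
157 = 2 * 64 + 29
64 = 2 * 29 + 6
29 = 4 * 6 + 5
6 = 1 * 5 + 1
5 = 5 * 1 + 0
GCD = 1


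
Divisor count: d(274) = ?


274 = 2^1 × 137^1
d(274) = (1+1) × (1+1) = 4

4 divisors


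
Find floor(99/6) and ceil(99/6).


99/6 = 16.5000
floor = 16
ceil = 17

floor = 16, ceil = 17


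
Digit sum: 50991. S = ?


5 + 0 + 9 + 9 + 1 = 24


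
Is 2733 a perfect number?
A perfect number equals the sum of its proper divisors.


Proper divisors of 2733: 1, 3, 911
Sum = 1 + 3 + 911 = 915

No, 2733 is not perfect (915 ≠ 2733)


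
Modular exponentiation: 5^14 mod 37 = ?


5^1 mod 37 = 5
5^2 mod 37 = 25
5^3 mod 37 = 14
5^4 mod 37 = 33
5^5 mod 37 = 17
5^6 mod 37 = 11
5^7 mod 37 = 18
5^8 mod 37 = 16
5^9 mod 37 = 6
5^10 mod 37 = 30
5^11 mod 37 = 2
5^12 mod 37 = 10
5^13 mod 37 = 13
5^14 mod 37 = 28


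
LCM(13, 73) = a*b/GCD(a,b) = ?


GCD(13, 73) = 1
LCM = 13*73/1 = 949/1 = 949

LCM = 949


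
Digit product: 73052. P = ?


7 × 3 × 0 × 5 × 2 = 0


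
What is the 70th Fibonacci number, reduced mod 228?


F(k) mod 228 for k=1..70:
1, 1, 2, 3, 5, 8, 13, 21, 34, 55, 89, 144, 5, 149, 154, 75, 1, 76, 77, 153, 2, 155, 157, 84, 13, 97, 110, 207, 89, 68, 157, 225, 154, 151, 77, 0, 77, 77, 154, 3, 157, 160, 89, 21, 110, 131, 13, 144, 157, 73, 2, 75, 77, 152, 1, 153, 154, 79, 5, 84, 89, 173, 34, 207, 13, 220, 5, 225, 2, 227
F(70) mod 228 = 227


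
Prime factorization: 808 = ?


808 / 2 = 404
404 / 2 = 202
202 / 2 = 101
101 / 101 = 1
808 = 2^3 × 101


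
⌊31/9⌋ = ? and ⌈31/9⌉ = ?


31/9 = 3.4444
floor = 3
ceil = 4

floor = 3, ceil = 4


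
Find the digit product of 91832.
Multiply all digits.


9 × 1 × 8 × 3 × 2 = 432


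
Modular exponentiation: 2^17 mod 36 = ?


2^1 mod 36 = 2
2^2 mod 36 = 4
2^3 mod 36 = 8
2^4 mod 36 = 16
2^5 mod 36 = 32
2^6 mod 36 = 28
2^7 mod 36 = 20
2^8 mod 36 = 4
2^9 mod 36 = 8
2^10 mod 36 = 16
2^11 mod 36 = 32
2^12 mod 36 = 28
2^13 mod 36 = 20
2^14 mod 36 = 4
2^15 mod 36 = 8
2^16 mod 36 = 16
2^17 mod 36 = 32


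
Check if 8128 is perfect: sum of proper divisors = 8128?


Proper divisors of 8128: 1, 2, 4, 8, 16, 32, 64, 127, 254, 508, 1016, 2032, 4064
Sum = 1 + 2 + 4 + 8 + 16 + 32 + 64 + 127 + 254 + 508 + 1016 + 2032 + 4064 = 8128

Yes, 8128 is perfect (8128 = 8128)


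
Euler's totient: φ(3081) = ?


3081 = 3 × 13 × 79
Prime factors: 3, 13, 79
φ(3081) = 3081 × (1-1/3) × (1-1/13) × (1-1/79)
= 3081 × 2/3 × 12/13 × 78/79 = 1872

φ(3081) = 1872


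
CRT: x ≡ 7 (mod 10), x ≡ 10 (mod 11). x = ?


M = 10*11 = 110
M1 = M/10 = 11, M2 = M/11 = 10
M1^(-1) mod 10 = 1, M2^(-1) mod 11 = 10
x = 7*11*1 + 10*10*10 = 1077
1077 mod 110 = 87
Check: 87 mod 10 = 7 ✓, 87 mod 11 = 10 ✓

x ≡ 87 (mod 110)


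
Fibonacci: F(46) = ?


Sequence: 1, 1, 2, 3, 5, 8, 13, 21, 34, 55, 89, 144, 233, 377, 610, 987, 1597, 2584, 4181, 6765, 10946, 17711, 28657, 46368, 75025, 121393, 196418, 317811, 514229, 832040, 1346269, 2178309, 3524578, 5702887, 9227465, 14930352, 24157817, 39088169, 63245986, 102334155, 165580141, 267914296, 433494437, 701408733, 1134903170, 1836311903
F(46) = 1836311903


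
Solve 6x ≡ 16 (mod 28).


GCD(6, 28) = 2 divides 16
Divide: 3x ≡ 8 (mod 14)
x ≡ 12 (mod 14)


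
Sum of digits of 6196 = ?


6 + 1 + 9 + 6 = 22


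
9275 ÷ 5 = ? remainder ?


9275 = 5 * 1855 + 0
Check: 9275 + 0 = 9275

q = 1855, r = 0


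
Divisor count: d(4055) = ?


4055 = 5^1 × 811^1
d(4055) = (1+1) × (1+1) = 4

4 divisors


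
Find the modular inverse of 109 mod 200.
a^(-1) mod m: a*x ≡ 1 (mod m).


Use the extended Euclidean algorithm on (200, 109); each row r = 200*s + 109*t:
r=200, s=1, t=0
r=109, s=0, t=1
q=1: r=91, s=1, t=-1   [200*(1) + 109*(-1) = 91]
q=1: r=18, s=-1, t=2   [200*(-1) + 109*(2) = 18]
q=5: r=1, s=6, t=-11   [200*(6) + 109*(-11) = 1]
q=18: r=0, s=-109, t=200   [200*(-109) + 109*(200) = 0]
GCD = 1 with t = -11, so 109*(-11) ≡ 1 (mod 200)
Inverse = -11 mod 200 = 189
Check: 109 * 189 = 20601 ≡ 1 (mod 200)

109^(-1) ≡ 189 (mod 200)


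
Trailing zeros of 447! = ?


floor(447/5) = 89
floor(447/25) = 17
floor(447/125) = 3
Total = 109

109 trailing zeros


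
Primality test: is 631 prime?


Check divisors up to sqrt(631) = 25.1197
No divisors found.
631 is prime.

Yes, 631 is prime


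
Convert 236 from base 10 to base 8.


236 (base 10) = 236 (decimal)
236 (decimal) = 354 (base 8)


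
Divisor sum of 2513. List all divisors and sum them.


Divisors of 2513: 1, 7, 359, 2513
Sum = 1 + 7 + 359 + 2513 = 2880

σ(2513) = 2880


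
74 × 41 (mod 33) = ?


74 × 41 = 3034
3034 mod 33 = 31


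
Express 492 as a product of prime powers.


492 / 2 = 246
246 / 2 = 123
123 / 3 = 41
41 / 41 = 1
492 = 2^2 × 3 × 41


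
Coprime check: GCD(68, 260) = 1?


Euclidean algorithm:
260 = 3 * 68 + 56
68 = 1 * 56 + 12
56 = 4 * 12 + 8
12 = 1 * 8 + 4
8 = 2 * 4 + 0
GCD(68, 260) = 4

No, not coprime (GCD = 4)


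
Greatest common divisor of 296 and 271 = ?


296 = 1 * 271 + 25
271 = 10 * 25 + 21
25 = 1 * 21 + 4
21 = 5 * 4 + 1
4 = 4 * 1 + 0
GCD = 1


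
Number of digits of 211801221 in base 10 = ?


211801221 has 9 digits in base 10
floor(log10(211801221)) + 1 = floor(8.3259) + 1 = 9

9 digits (base 10)


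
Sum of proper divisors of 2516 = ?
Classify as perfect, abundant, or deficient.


Proper divisors: 1, 2, 4, 17, 34, 37, 68, 74, 148, 629, 1258
Sum = 1 + 2 + 4 + 17 + 34 + 37 + 68 + 74 + 148 + 629 + 1258 = 2272
2272 < 2516 → deficient

s(2516) = 2272 (deficient)


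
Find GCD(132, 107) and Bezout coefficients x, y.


Tabular extended Euclidean (each row: r = 132*s + 107*t):
r=132, s=1, t=0
r=107, s=0, t=1
q=1: r=25, s=1, t=-1   [132*(1) + 107*(-1) = 25]
q=4: r=7, s=-4, t=5   [132*(-4) + 107*(5) = 7]
q=3: r=4, s=13, t=-16   [132*(13) + 107*(-16) = 4]
q=1: r=3, s=-17, t=21   [132*(-17) + 107*(21) = 3]
q=1: r=1, s=30, t=-37   [132*(30) + 107*(-37) = 1]
q=3: r=0, s=-107, t=132   [132*(-107) + 107*(132) = 0]
GCD = 1; from the row with r=1: x=30, y=-37
Check: 132*(30) + 107*(-37) = 3960 - 3959 = 1

GCD = 1, x = 30, y = -37


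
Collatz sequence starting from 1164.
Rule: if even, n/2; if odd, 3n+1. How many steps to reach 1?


1164 → 582 → 291 → 874 → 437 → 1312 → 656 → 328 → 164 → 82 → 41 → 124 → 62 → 31 → 94 → 47 → 142 → 71 → 214 → 107 → 322 → 161 → 484 → 242 → 121 → 364 → 182 → 91 → 274 → 137 → 412 → 206 → 103 → 310 → 155 → 466 → 233 → 700 → 350 → 175 → 526 → 263 → 790 → 395 → 1186 → 593 → 1780 → 890 → 445 → 1336 → 668 → 334 → 167 → 502 → 251 → 754 → 377 → 1132 → 566 → 283 → 850 → 425 → 1276 → 638 → 319 → 958 → 479 → 1438 → 719 → 2158 → 1079 → 3238 → 1619 → 4858 → 2429 → 7288 → 3644 → 1822 → 911 → 2734 → 1367 → 4102 → 2051 → 6154 → 3077 → 9232 → 4616 → 2308 → 1154 → 577 → 1732 → 866 → 433 → 1300 → 650 → 325 → 976 → 488 → 244 → 122 → 61 → 184 → 92 → 46 → 23 → 70 → 35 → 106 → 53 → 160 → 80 → 40 → 20 → 10 → 5 → 16 → 8 → 4 → 2 → 1
Total steps = 119

119 steps


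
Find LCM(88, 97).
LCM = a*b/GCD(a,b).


GCD(88, 97) = 1
LCM = 88*97/1 = 8536/1 = 8536

LCM = 8536


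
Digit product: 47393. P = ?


4 × 7 × 3 × 9 × 3 = 2268


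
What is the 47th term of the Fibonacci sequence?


Sequence: 1, 1, 2, 3, 5, 8, 13, 21, 34, 55, 89, 144, 233, 377, 610, 987, 1597, 2584, 4181, 6765, 10946, 17711, 28657, 46368, 75025, 121393, 196418, 317811, 514229, 832040, 1346269, 2178309, 3524578, 5702887, 9227465, 14930352, 24157817, 39088169, 63245986, 102334155, 165580141, 267914296, 433494437, 701408733, 1134903170, 1836311903, 2971215073
F(47) = 2971215073


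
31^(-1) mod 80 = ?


Use the extended Euclidean algorithm on (80, 31); each row r = 80*s + 31*t:
r=80, s=1, t=0
r=31, s=0, t=1
q=2: r=18, s=1, t=-2   [80*(1) + 31*(-2) = 18]
q=1: r=13, s=-1, t=3   [80*(-1) + 31*(3) = 13]
q=1: r=5, s=2, t=-5   [80*(2) + 31*(-5) = 5]
q=2: r=3, s=-5, t=13   [80*(-5) + 31*(13) = 3]
q=1: r=2, s=7, t=-18   [80*(7) + 31*(-18) = 2]
q=1: r=1, s=-12, t=31   [80*(-12) + 31*(31) = 1]
q=2: r=0, s=31, t=-80   [80*(31) + 31*(-80) = 0]
GCD = 1 with t = 31, so 31*(31) ≡ 1 (mod 80)
Inverse = 31 mod 80 = 31
Check: 31 * 31 = 961 ≡ 1 (mod 80)

31^(-1) ≡ 31 (mod 80)


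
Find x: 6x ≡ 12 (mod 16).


GCD(6, 16) = 2 divides 12
Divide: 3x ≡ 6 (mod 8)
x ≡ 2 (mod 8)


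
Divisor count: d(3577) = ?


3577 = 7^2 × 73^1
d(3577) = (2+1) × (1+1) = 6

6 divisors


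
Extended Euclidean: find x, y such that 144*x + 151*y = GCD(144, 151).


Tabular extended Euclidean (each row: r = 144*s + 151*t):
r=144, s=1, t=0
r=151, s=0, t=1
q=0: r=144, s=1, t=0   [144*(1) + 151*(0) = 144]
q=1: r=7, s=-1, t=1   [144*(-1) + 151*(1) = 7]
q=20: r=4, s=21, t=-20   [144*(21) + 151*(-20) = 4]
q=1: r=3, s=-22, t=21   [144*(-22) + 151*(21) = 3]
q=1: r=1, s=43, t=-41   [144*(43) + 151*(-41) = 1]
q=3: r=0, s=-151, t=144   [144*(-151) + 151*(144) = 0]
GCD = 1; from the row with r=1: x=43, y=-41
Check: 144*(43) + 151*(-41) = 6192 - 6191 = 1

GCD = 1, x = 43, y = -41


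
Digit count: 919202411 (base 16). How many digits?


919202411 in base 16 = 36C9EA6B
Number of digits = 8

8 digits (base 16)


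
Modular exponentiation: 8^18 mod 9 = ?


8^1 mod 9 = 8
8^2 mod 9 = 1
8^3 mod 9 = 8
8^4 mod 9 = 1
8^5 mod 9 = 8
8^6 mod 9 = 1
8^7 mod 9 = 8
8^8 mod 9 = 1
8^9 mod 9 = 8
8^10 mod 9 = 1
8^11 mod 9 = 8
8^12 mod 9 = 1
8^13 mod 9 = 8
8^14 mod 9 = 1
8^15 mod 9 = 8
8^16 mod 9 = 1
8^17 mod 9 = 8
8^18 mod 9 = 1


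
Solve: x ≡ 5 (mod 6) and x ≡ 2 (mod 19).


M = 6*19 = 114
M1 = M/6 = 19, M2 = M/19 = 6
M1^(-1) mod 6 = 1, M2^(-1) mod 19 = 16
x = 5*19*1 + 2*6*16 = 287
287 mod 114 = 59
Check: 59 mod 6 = 5 ✓, 59 mod 19 = 2 ✓

x ≡ 59 (mod 114)


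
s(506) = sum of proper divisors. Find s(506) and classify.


Proper divisors: 1, 2, 11, 22, 23, 46, 253
Sum = 1 + 2 + 11 + 22 + 23 + 46 + 253 = 358
358 < 506 → deficient

s(506) = 358 (deficient)


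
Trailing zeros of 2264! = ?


floor(2264/5) = 452
floor(2264/25) = 90
floor(2264/125) = 18
floor(2264/625) = 3
Total = 563

563 trailing zeros


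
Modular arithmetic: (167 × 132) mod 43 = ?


167 × 132 = 22044
22044 mod 43 = 28


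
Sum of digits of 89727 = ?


8 + 9 + 7 + 2 + 7 = 33


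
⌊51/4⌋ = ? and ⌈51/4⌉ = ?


51/4 = 12.7500
floor = 12
ceil = 13

floor = 12, ceil = 13


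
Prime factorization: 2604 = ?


2604 / 2 = 1302
1302 / 2 = 651
651 / 3 = 217
217 / 7 = 31
31 / 31 = 1
2604 = 2^2 × 3 × 7 × 31


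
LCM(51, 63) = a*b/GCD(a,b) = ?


GCD(51, 63) = 3
LCM = 51*63/3 = 3213/3 = 1071

LCM = 1071


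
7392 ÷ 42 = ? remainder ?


7392 = 42 * 176 + 0
Check: 7392 + 0 = 7392

q = 176, r = 0


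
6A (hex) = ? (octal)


6A (base 16) = 106 (decimal)
106 (decimal) = 152 (base 8)


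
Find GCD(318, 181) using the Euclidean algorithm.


318 = 1 * 181 + 137
181 = 1 * 137 + 44
137 = 3 * 44 + 5
44 = 8 * 5 + 4
5 = 1 * 4 + 1
4 = 4 * 1 + 0
GCD = 1


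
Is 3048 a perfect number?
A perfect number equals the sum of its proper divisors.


Proper divisors of 3048: 1, 2, 3, 4, 6, 8, 12, 24, 127, 254, 381, 508, 762, 1016, 1524
Sum = 1 + 2 + 3 + 4 + 6 + 8 + 12 + 24 + 127 + 254 + 381 + 508 + 762 + 1016 + 1524 = 4632

No, 3048 is not perfect (4632 ≠ 3048)


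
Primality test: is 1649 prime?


1649 / 17 = 97 (exact division)
1649 is NOT prime.

No, 1649 is not prime


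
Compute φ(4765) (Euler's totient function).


4765 = 5 × 953
Prime factors: 5, 953
φ(4765) = 4765 × (1-1/5) × (1-1/953)
= 4765 × 4/5 × 952/953 = 3808

φ(4765) = 3808


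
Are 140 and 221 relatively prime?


Euclidean algorithm:
221 = 1 * 140 + 81
140 = 1 * 81 + 59
81 = 1 * 59 + 22
59 = 2 * 22 + 15
22 = 1 * 15 + 7
15 = 2 * 7 + 1
7 = 7 * 1 + 0
GCD(140, 221) = 1

Yes, coprime (GCD = 1)


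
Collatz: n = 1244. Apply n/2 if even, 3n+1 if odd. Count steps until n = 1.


1244 → 622 → 311 → 934 → 467 → 1402 → 701 → 2104 → 1052 → 526 → 263 → 790 → 395 → 1186 → 593 → 1780 → 890 → 445 → 1336 → 668 → 334 → 167 → 502 → 251 → 754 → 377 → 1132 → 566 → 283 → 850 → 425 → 1276 → 638 → 319 → 958 → 479 → 1438 → 719 → 2158 → 1079 → 3238 → 1619 → 4858 → 2429 → 7288 → 3644 → 1822 → 911 → 2734 → 1367 → 4102 → 2051 → 6154 → 3077 → 9232 → 4616 → 2308 → 1154 → 577 → 1732 → 866 → 433 → 1300 → 650 → 325 → 976 → 488 → 244 → 122 → 61 → 184 → 92 → 46 → 23 → 70 → 35 → 106 → 53 → 160 → 80 → 40 → 20 → 10 → 5 → 16 → 8 → 4 → 2 → 1
Total steps = 88

88 steps


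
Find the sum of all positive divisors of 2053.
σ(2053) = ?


Divisors of 2053: 1, 2053
Sum = 1 + 2053 = 2054

σ(2053) = 2054


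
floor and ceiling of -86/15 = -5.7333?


-86/15 = -5.7333
floor = -6
ceil = -5

floor = -6, ceil = -5


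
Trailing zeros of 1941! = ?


floor(1941/5) = 388
floor(1941/25) = 77
floor(1941/125) = 15
floor(1941/625) = 3
Total = 483

483 trailing zeros


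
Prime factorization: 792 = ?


792 / 2 = 396
396 / 2 = 198
198 / 2 = 99
99 / 3 = 33
33 / 3 = 11
11 / 11 = 1
792 = 2^3 × 3^2 × 11


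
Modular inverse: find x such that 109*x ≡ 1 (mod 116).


Use the extended Euclidean algorithm on (116, 109); each row r = 116*s + 109*t:
r=116, s=1, t=0
r=109, s=0, t=1
q=1: r=7, s=1, t=-1   [116*(1) + 109*(-1) = 7]
q=15: r=4, s=-15, t=16   [116*(-15) + 109*(16) = 4]
q=1: r=3, s=16, t=-17   [116*(16) + 109*(-17) = 3]
q=1: r=1, s=-31, t=33   [116*(-31) + 109*(33) = 1]
q=3: r=0, s=109, t=-116   [116*(109) + 109*(-116) = 0]
GCD = 1 with t = 33, so 109*(33) ≡ 1 (mod 116)
Inverse = 33 mod 116 = 33
Check: 109 * 33 = 3597 ≡ 1 (mod 116)

109^(-1) ≡ 33 (mod 116)


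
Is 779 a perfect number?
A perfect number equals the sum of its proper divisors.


Proper divisors of 779: 1, 19, 41
Sum = 1 + 19 + 41 = 61

No, 779 is not perfect (61 ≠ 779)


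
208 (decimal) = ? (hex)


208 (base 10) = 208 (decimal)
208 (decimal) = D0 (base 16)


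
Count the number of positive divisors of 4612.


4612 = 2^2 × 1153^1
d(4612) = (2+1) × (1+1) = 6

6 divisors


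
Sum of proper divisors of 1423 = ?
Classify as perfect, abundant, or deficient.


Proper divisors: 1
Sum = 1 = 1
1 < 1423 → deficient

s(1423) = 1 (deficient)


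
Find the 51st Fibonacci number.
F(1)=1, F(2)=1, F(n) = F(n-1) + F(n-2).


Sequence: 1, 1, 2, 3, 5, 8, 13, 21, 34, 55, 89, 144, 233, 377, 610, 987, 1597, 2584, 4181, 6765, 10946, 17711, 28657, 46368, 75025, 121393, 196418, 317811, 514229, 832040, 1346269, 2178309, 3524578, 5702887, 9227465, 14930352, 24157817, 39088169, 63245986, 102334155, 165580141, 267914296, 433494437, 701408733, 1134903170, 1836311903, 2971215073, 4807526976, 7778742049, 12586269025, 20365011074
F(51) = 20365011074


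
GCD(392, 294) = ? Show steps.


392 = 1 * 294 + 98
294 = 3 * 98 + 0
GCD = 98


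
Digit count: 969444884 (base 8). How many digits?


969444884 in base 8 = 7162107024
Number of digits = 10

10 digits (base 8)


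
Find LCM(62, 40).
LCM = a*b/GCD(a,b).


GCD(62, 40) = 2
LCM = 62*40/2 = 2480/2 = 1240

LCM = 1240


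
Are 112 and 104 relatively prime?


Euclidean algorithm:
112 = 1 * 104 + 8
104 = 13 * 8 + 0
GCD(112, 104) = 8

No, not coprime (GCD = 8)


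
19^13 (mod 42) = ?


19^1 mod 42 = 19
19^2 mod 42 = 25
19^3 mod 42 = 13
19^4 mod 42 = 37
19^5 mod 42 = 31
19^6 mod 42 = 1
19^7 mod 42 = 19
19^8 mod 42 = 25
19^9 mod 42 = 13
19^10 mod 42 = 37
19^11 mod 42 = 31
19^12 mod 42 = 1
19^13 mod 42 = 19


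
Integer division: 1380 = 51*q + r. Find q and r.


1380 = 51 * 27 + 3
Check: 1377 + 3 = 1380

q = 27, r = 3


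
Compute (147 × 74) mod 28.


147 × 74 = 10878
10878 mod 28 = 14


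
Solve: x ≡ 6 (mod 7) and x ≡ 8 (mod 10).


M = 7*10 = 70
M1 = M/7 = 10, M2 = M/10 = 7
M1^(-1) mod 7 = 5, M2^(-1) mod 10 = 3
x = 6*10*5 + 8*7*3 = 468
468 mod 70 = 48
Check: 48 mod 7 = 6 ✓, 48 mod 10 = 8 ✓

x ≡ 48 (mod 70)


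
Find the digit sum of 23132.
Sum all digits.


2 + 3 + 1 + 3 + 2 = 11


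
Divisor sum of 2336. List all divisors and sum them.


Divisors of 2336: 1, 2, 4, 8, 16, 32, 73, 146, 292, 584, 1168, 2336
Sum = 1 + 2 + 4 + 8 + 16 + 32 + 73 + 146 + 292 + 584 + 1168 + 2336 = 4662

σ(2336) = 4662


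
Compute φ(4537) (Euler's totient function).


4537 = 13 × 349
Prime factors: 13, 349
φ(4537) = 4537 × (1-1/13) × (1-1/349)
= 4537 × 12/13 × 348/349 = 4176

φ(4537) = 4176


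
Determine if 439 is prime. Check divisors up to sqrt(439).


Check divisors up to sqrt(439) = 20.9523
No divisors found.
439 is prime.

Yes, 439 is prime


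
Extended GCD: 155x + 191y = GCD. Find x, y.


Tabular extended Euclidean (each row: r = 155*s + 191*t):
r=155, s=1, t=0
r=191, s=0, t=1
q=0: r=155, s=1, t=0   [155*(1) + 191*(0) = 155]
q=1: r=36, s=-1, t=1   [155*(-1) + 191*(1) = 36]
q=4: r=11, s=5, t=-4   [155*(5) + 191*(-4) = 11]
q=3: r=3, s=-16, t=13   [155*(-16) + 191*(13) = 3]
q=3: r=2, s=53, t=-43   [155*(53) + 191*(-43) = 2]
q=1: r=1, s=-69, t=56   [155*(-69) + 191*(56) = 1]
q=2: r=0, s=191, t=-155   [155*(191) + 191*(-155) = 0]
GCD = 1; from the row with r=1: x=-69, y=56
Check: 155*(-69) + 191*(56) = -10695 + 10696 = 1

GCD = 1, x = -69, y = 56


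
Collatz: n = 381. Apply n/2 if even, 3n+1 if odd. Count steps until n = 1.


381 → 1144 → 572 → 286 → 143 → 430 → 215 → 646 → 323 → 970 → 485 → 1456 → 728 → 364 → 182 → 91 → 274 → 137 → 412 → 206 → 103 → 310 → 155 → 466 → 233 → 700 → 350 → 175 → 526 → 263 → 790 → 395 → 1186 → 593 → 1780 → 890 → 445 → 1336 → 668 → 334 → 167 → 502 → 251 → 754 → 377 → 1132 → 566 → 283 → 850 → 425 → 1276 → 638 → 319 → 958 → 479 → 1438 → 719 → 2158 → 1079 → 3238 → 1619 → 4858 → 2429 → 7288 → 3644 → 1822 → 911 → 2734 → 1367 → 4102 → 2051 → 6154 → 3077 → 9232 → 4616 → 2308 → 1154 → 577 → 1732 → 866 → 433 → 1300 → 650 → 325 → 976 → 488 → 244 → 122 → 61 → 184 → 92 → 46 → 23 → 70 → 35 → 106 → 53 → 160 → 80 → 40 → 20 → 10 → 5 → 16 → 8 → 4 → 2 → 1
Total steps = 107

107 steps


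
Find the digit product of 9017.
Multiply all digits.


9 × 0 × 1 × 7 = 0


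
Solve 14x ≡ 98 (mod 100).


GCD(14, 100) = 2 divides 98
Divide: 7x ≡ 49 (mod 50)
x ≡ 7 (mod 50)


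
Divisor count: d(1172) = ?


1172 = 2^2 × 293^1
d(1172) = (2+1) × (1+1) = 6

6 divisors


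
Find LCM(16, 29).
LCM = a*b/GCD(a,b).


GCD(16, 29) = 1
LCM = 16*29/1 = 464/1 = 464

LCM = 464


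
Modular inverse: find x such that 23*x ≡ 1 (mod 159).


Use the extended Euclidean algorithm on (159, 23); each row r = 159*s + 23*t:
r=159, s=1, t=0
r=23, s=0, t=1
q=6: r=21, s=1, t=-6   [159*(1) + 23*(-6) = 21]
q=1: r=2, s=-1, t=7   [159*(-1) + 23*(7) = 2]
q=10: r=1, s=11, t=-76   [159*(11) + 23*(-76) = 1]
q=2: r=0, s=-23, t=159   [159*(-23) + 23*(159) = 0]
GCD = 1 with t = -76, so 23*(-76) ≡ 1 (mod 159)
Inverse = -76 mod 159 = 83
Check: 23 * 83 = 1909 ≡ 1 (mod 159)

23^(-1) ≡ 83 (mod 159)


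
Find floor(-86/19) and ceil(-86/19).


-86/19 = -4.5263
floor = -5
ceil = -4

floor = -5, ceil = -4


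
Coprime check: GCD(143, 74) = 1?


Euclidean algorithm:
143 = 1 * 74 + 69
74 = 1 * 69 + 5
69 = 13 * 5 + 4
5 = 1 * 4 + 1
4 = 4 * 1 + 0
GCD(143, 74) = 1

Yes, coprime (GCD = 1)


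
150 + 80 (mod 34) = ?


150 + 80 = 230
230 mod 34 = 26


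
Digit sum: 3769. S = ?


3 + 7 + 6 + 9 = 25


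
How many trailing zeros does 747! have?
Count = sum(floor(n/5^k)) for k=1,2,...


floor(747/5) = 149
floor(747/25) = 29
floor(747/125) = 5
floor(747/625) = 1
Total = 184

184 trailing zeros


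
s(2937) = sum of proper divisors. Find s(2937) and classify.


Proper divisors: 1, 3, 11, 33, 89, 267, 979
Sum = 1 + 3 + 11 + 33 + 89 + 267 + 979 = 1383
1383 < 2937 → deficient

s(2937) = 1383 (deficient)


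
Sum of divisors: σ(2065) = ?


Divisors of 2065: 1, 5, 7, 35, 59, 295, 413, 2065
Sum = 1 + 5 + 7 + 35 + 59 + 295 + 413 + 2065 = 2880

σ(2065) = 2880


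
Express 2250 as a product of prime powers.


2250 / 2 = 1125
1125 / 3 = 375
375 / 3 = 125
125 / 5 = 25
25 / 5 = 5
5 / 5 = 1
2250 = 2 × 3^2 × 5^3


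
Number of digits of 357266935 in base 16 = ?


357266935 in base 16 = 154B75F7
Number of digits = 8

8 digits (base 16)


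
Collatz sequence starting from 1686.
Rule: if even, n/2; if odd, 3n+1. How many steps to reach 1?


1686 → 843 → 2530 → 1265 → 3796 → 1898 → 949 → 2848 → 1424 → 712 → 356 → 178 → 89 → 268 → 134 → 67 → 202 → 101 → 304 → 152 → 76 → 38 → 19 → 58 → 29 → 88 → 44 → 22 → 11 → 34 → 17 → 52 → 26 → 13 → 40 → 20 → 10 → 5 → 16 → 8 → 4 → 2 → 1
Total steps = 42

42 steps


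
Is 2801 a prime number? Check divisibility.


Check divisors up to sqrt(2801) = 52.9245
No divisors found.
2801 is prime.

Yes, 2801 is prime


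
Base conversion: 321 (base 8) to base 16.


321 (base 8) = 209 (decimal)
209 (decimal) = D1 (base 16)


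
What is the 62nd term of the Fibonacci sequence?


Sequence: 1, 1, 2, 3, 5, 8, 13, 21, 34, 55, 89, 144, 233, 377, 610, 987, 1597, 2584, 4181, 6765, 10946, 17711, 28657, 46368, 75025, 121393, 196418, 317811, 514229, 832040, 1346269, 2178309, 3524578, 5702887, 9227465, 14930352, 24157817, 39088169, 63245986, 102334155, 165580141, 267914296, 433494437, 701408733, 1134903170, 1836311903, 2971215073, 4807526976, 7778742049, 12586269025, 20365011074, 32951280099, 53316291173, 86267571272, 139583862445, 225851433717, 365435296162, 591286729879, 956722026041, 1548008755920, 2504730781961, 4052739537881
F(62) = 4052739537881


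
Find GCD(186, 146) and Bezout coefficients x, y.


Tabular extended Euclidean (each row: r = 186*s + 146*t):
r=186, s=1, t=0
r=146, s=0, t=1
q=1: r=40, s=1, t=-1   [186*(1) + 146*(-1) = 40]
q=3: r=26, s=-3, t=4   [186*(-3) + 146*(4) = 26]
q=1: r=14, s=4, t=-5   [186*(4) + 146*(-5) = 14]
q=1: r=12, s=-7, t=9   [186*(-7) + 146*(9) = 12]
q=1: r=2, s=11, t=-14   [186*(11) + 146*(-14) = 2]
q=6: r=0, s=-73, t=93   [186*(-73) + 146*(93) = 0]
GCD = 2; from the row with r=2: x=11, y=-14
Check: 186*(11) + 146*(-14) = 2046 - 2044 = 2

GCD = 2, x = 11, y = -14


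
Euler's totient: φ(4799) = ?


4799 = 4799
Prime factors: 4799
φ(4799) = 4799 × (1-1/4799)
= 4799 × 4798/4799 = 4798

φ(4799) = 4798


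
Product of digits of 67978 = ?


6 × 7 × 9 × 7 × 8 = 21168


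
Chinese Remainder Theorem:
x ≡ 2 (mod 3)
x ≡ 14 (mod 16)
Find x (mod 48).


M = 3*16 = 48
M1 = M/3 = 16, M2 = M/16 = 3
M1^(-1) mod 3 = 1, M2^(-1) mod 16 = 11
x = 2*16*1 + 14*3*11 = 494
494 mod 48 = 14
Check: 14 mod 3 = 2 ✓, 14 mod 16 = 14 ✓

x ≡ 14 (mod 48)


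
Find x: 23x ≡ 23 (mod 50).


GCD(23, 50) = 1, unique solution
a^(-1) mod 50 = 37
x = 37 * 23 mod 50 = 1

x ≡ 1 (mod 50)


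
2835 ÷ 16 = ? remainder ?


2835 = 16 * 177 + 3
Check: 2832 + 3 = 2835

q = 177, r = 3


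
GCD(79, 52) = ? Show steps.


79 = 1 * 52 + 27
52 = 1 * 27 + 25
27 = 1 * 25 + 2
25 = 12 * 2 + 1
2 = 2 * 1 + 0
GCD = 1


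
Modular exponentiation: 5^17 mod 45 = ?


5^1 mod 45 = 5
5^2 mod 45 = 25
5^3 mod 45 = 35
5^4 mod 45 = 40
5^5 mod 45 = 20
5^6 mod 45 = 10
5^7 mod 45 = 5
5^8 mod 45 = 25
5^9 mod 45 = 35
5^10 mod 45 = 40
5^11 mod 45 = 20
5^12 mod 45 = 10
5^13 mod 45 = 5
5^14 mod 45 = 25
5^15 mod 45 = 35
5^16 mod 45 = 40
5^17 mod 45 = 20


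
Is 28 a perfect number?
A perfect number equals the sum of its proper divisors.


Proper divisors of 28: 1, 2, 4, 7, 14
Sum = 1 + 2 + 4 + 7 + 14 = 28

Yes, 28 is perfect (28 = 28)


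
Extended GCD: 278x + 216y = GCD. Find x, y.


Tabular extended Euclidean (each row: r = 278*s + 216*t):
r=278, s=1, t=0
r=216, s=0, t=1
q=1: r=62, s=1, t=-1   [278*(1) + 216*(-1) = 62]
q=3: r=30, s=-3, t=4   [278*(-3) + 216*(4) = 30]
q=2: r=2, s=7, t=-9   [278*(7) + 216*(-9) = 2]
q=15: r=0, s=-108, t=139   [278*(-108) + 216*(139) = 0]
GCD = 2; from the row with r=2: x=7, y=-9
Check: 278*(7) + 216*(-9) = 1946 - 1944 = 2

GCD = 2, x = 7, y = -9


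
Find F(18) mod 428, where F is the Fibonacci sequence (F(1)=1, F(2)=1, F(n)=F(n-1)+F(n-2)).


F(k) mod 428 for k=1..18:
1, 1, 2, 3, 5, 8, 13, 21, 34, 55, 89, 144, 233, 377, 182, 131, 313, 16
F(18) mod 428 = 16


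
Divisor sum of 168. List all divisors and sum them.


Divisors of 168: 1, 2, 3, 4, 6, 7, 8, 12, 14, 21, 24, 28, 42, 56, 84, 168
Sum = 1 + 2 + 3 + 4 + 6 + 7 + 8 + 12 + 14 + 21 + 24 + 28 + 42 + 56 + 84 + 168 = 480

σ(168) = 480


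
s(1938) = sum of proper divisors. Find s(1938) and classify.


Proper divisors: 1, 2, 3, 6, 17, 19, 34, 38, 51, 57, 102, 114, 323, 646, 969
Sum = 1 + 2 + 3 + 6 + 17 + 19 + 34 + 38 + 51 + 57 + 102 + 114 + 323 + 646 + 969 = 2382
2382 > 1938 → abundant

s(1938) = 2382 (abundant)


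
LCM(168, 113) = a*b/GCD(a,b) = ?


GCD(168, 113) = 1
LCM = 168*113/1 = 18984/1 = 18984

LCM = 18984


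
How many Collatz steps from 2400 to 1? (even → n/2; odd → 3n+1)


2400 → 1200 → 600 → 300 → 150 → 75 → 226 → 113 → 340 → 170 → 85 → 256 → 128 → 64 → 32 → 16 → 8 → 4 → 2 → 1
Total steps = 19

19 steps


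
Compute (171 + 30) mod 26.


171 + 30 = 201
201 mod 26 = 19


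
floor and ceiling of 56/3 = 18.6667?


56/3 = 18.6667
floor = 18
ceil = 19

floor = 18, ceil = 19


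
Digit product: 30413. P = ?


3 × 0 × 4 × 1 × 3 = 0


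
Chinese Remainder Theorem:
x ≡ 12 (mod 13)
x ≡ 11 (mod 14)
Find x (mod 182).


M = 13*14 = 182
M1 = M/13 = 14, M2 = M/14 = 13
M1^(-1) mod 13 = 1, M2^(-1) mod 14 = 13
x = 12*14*1 + 11*13*13 = 2027
2027 mod 182 = 25
Check: 25 mod 13 = 12 ✓, 25 mod 14 = 11 ✓

x ≡ 25 (mod 182)


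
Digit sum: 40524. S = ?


4 + 0 + 5 + 2 + 4 = 15


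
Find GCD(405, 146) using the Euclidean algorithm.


405 = 2 * 146 + 113
146 = 1 * 113 + 33
113 = 3 * 33 + 14
33 = 2 * 14 + 5
14 = 2 * 5 + 4
5 = 1 * 4 + 1
4 = 4 * 1 + 0
GCD = 1


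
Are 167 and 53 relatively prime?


Euclidean algorithm:
167 = 3 * 53 + 8
53 = 6 * 8 + 5
8 = 1 * 5 + 3
5 = 1 * 3 + 2
3 = 1 * 2 + 1
2 = 2 * 1 + 0
GCD(167, 53) = 1

Yes, coprime (GCD = 1)


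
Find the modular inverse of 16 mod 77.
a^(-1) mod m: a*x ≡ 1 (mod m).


Use the extended Euclidean algorithm on (77, 16); each row r = 77*s + 16*t:
r=77, s=1, t=0
r=16, s=0, t=1
q=4: r=13, s=1, t=-4   [77*(1) + 16*(-4) = 13]
q=1: r=3, s=-1, t=5   [77*(-1) + 16*(5) = 3]
q=4: r=1, s=5, t=-24   [77*(5) + 16*(-24) = 1]
q=3: r=0, s=-16, t=77   [77*(-16) + 16*(77) = 0]
GCD = 1 with t = -24, so 16*(-24) ≡ 1 (mod 77)
Inverse = -24 mod 77 = 53
Check: 16 * 53 = 848 ≡ 1 (mod 77)

16^(-1) ≡ 53 (mod 77)


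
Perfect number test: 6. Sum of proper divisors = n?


Proper divisors of 6: 1, 2, 3
Sum = 1 + 2 + 3 = 6

Yes, 6 is perfect (6 = 6)


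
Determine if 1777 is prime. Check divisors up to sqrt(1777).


Check divisors up to sqrt(1777) = 42.1545
No divisors found.
1777 is prime.

Yes, 1777 is prime


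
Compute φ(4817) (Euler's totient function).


4817 = 4817
Prime factors: 4817
φ(4817) = 4817 × (1-1/4817)
= 4817 × 4816/4817 = 4816

φ(4817) = 4816


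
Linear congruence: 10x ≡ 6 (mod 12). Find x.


GCD(10, 12) = 2 divides 6
Divide: 5x ≡ 3 (mod 6)
x ≡ 3 (mod 6)


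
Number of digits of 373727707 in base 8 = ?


373727707 in base 8 = 2621520733
Number of digits = 10

10 digits (base 8)


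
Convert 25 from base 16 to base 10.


25 (base 16) = 37 (decimal)
37 (decimal) = 37 (base 10)


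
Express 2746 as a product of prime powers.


2746 / 2 = 1373
1373 / 1373 = 1
2746 = 2 × 1373


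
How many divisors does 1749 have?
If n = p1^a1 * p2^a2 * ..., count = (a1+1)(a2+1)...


1749 = 3^1 × 11^1 × 53^1
d(1749) = (1+1) × (1+1) × (1+1) = 8

8 divisors


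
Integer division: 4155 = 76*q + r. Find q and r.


4155 = 76 * 54 + 51
Check: 4104 + 51 = 4155

q = 54, r = 51


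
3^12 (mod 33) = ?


3^1 mod 33 = 3
3^2 mod 33 = 9
3^3 mod 33 = 27
3^4 mod 33 = 15
3^5 mod 33 = 12
3^6 mod 33 = 3
3^7 mod 33 = 9
3^8 mod 33 = 27
3^9 mod 33 = 15
3^10 mod 33 = 12
3^11 mod 33 = 3
3^12 mod 33 = 9


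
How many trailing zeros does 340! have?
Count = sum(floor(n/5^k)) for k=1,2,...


floor(340/5) = 68
floor(340/25) = 13
floor(340/125) = 2
Total = 83

83 trailing zeros


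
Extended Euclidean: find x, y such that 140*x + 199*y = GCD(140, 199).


Tabular extended Euclidean (each row: r = 140*s + 199*t):
r=140, s=1, t=0
r=199, s=0, t=1
q=0: r=140, s=1, t=0   [140*(1) + 199*(0) = 140]
q=1: r=59, s=-1, t=1   [140*(-1) + 199*(1) = 59]
q=2: r=22, s=3, t=-2   [140*(3) + 199*(-2) = 22]
q=2: r=15, s=-7, t=5   [140*(-7) + 199*(5) = 15]
q=1: r=7, s=10, t=-7   [140*(10) + 199*(-7) = 7]
q=2: r=1, s=-27, t=19   [140*(-27) + 199*(19) = 1]
q=7: r=0, s=199, t=-140   [140*(199) + 199*(-140) = 0]
GCD = 1; from the row with r=1: x=-27, y=19
Check: 140*(-27) + 199*(19) = -3780 + 3781 = 1

GCD = 1, x = -27, y = 19


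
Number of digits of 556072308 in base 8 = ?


556072308 in base 8 = 4111176564
Number of digits = 10

10 digits (base 8)


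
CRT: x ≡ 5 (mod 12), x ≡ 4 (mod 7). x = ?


M = 12*7 = 84
M1 = M/12 = 7, M2 = M/7 = 12
M1^(-1) mod 12 = 7, M2^(-1) mod 7 = 3
x = 5*7*7 + 4*12*3 = 389
389 mod 84 = 53
Check: 53 mod 12 = 5 ✓, 53 mod 7 = 4 ✓

x ≡ 53 (mod 84)


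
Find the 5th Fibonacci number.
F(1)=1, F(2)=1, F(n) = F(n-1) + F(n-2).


Sequence: 1, 1, 2, 3, 5
F(5) = 5
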